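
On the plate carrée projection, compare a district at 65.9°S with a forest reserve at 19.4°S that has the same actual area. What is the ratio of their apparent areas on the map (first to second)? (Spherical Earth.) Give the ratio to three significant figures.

In the plate carrée (x = Rλ, y = Rφ), meridians are true-scale (h = 1) and parallels are stretched by k = sec φ.
Areal scale at 65.9°: h·k = 1.000 × 2.449 = 2.449.
Areal scale at 19.4°: h·k = 1.000 × 1.060 = 1.060.
Ratio = 2.449/1.060 ≈ 2.31.

2.31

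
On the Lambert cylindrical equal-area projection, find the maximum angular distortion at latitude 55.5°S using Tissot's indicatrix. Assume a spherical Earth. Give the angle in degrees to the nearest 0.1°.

The Lambert cylindrical equal-area projection is the cylindrical equal-area projection with its standard parallel at the equator (φ₀ = 0). A cylindrical equal-area projection with standard parallel φ₀ has meridian scale h = cos φ / cos φ₀ and parallel scale k = cos φ₀ / cos φ (so areas are preserved, h·k = 1).
At 55.5°: h = 0.5664, k = 1.766; principal scales a = 1.766, b = 0.5664.
sin(ω/2) = (a − b)/(a + b) = 1.199/2.332 = 0.5142, so ω = 2 arcsin(0.5142) ≈ 61.9°.

61.9°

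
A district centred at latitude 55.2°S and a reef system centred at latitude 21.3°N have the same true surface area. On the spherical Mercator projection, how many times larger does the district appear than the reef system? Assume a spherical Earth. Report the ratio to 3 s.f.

Mercator areal scale is sec²φ.
At 55.2°: sec²(55.2°) = 1/0.5707² = 3.070.
At 21.3°: sec²(21.3°) = 1/0.9317² = 1.152.
Ratio = 3.070/1.152 = cos²(21.3°)/cos²(55.2°) ≈ 2.67.

2.67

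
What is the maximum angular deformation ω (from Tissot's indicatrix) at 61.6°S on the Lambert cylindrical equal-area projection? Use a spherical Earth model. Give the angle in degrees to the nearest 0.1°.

78.3°

The Lambert cylindrical equal-area projection is the cylindrical equal-area projection with its standard parallel at the equator (φ₀ = 0). For cylindrical equal-area with standard parallel φ₀, h = cos φ / cos φ₀ and k = cos φ₀ / cos φ, so h·k = 1.
At 61.6°: h = 0.4756, k = 2.103; principal scales a = 2.103, b = 0.4756.
sin(ω/2) = (a − b)/(a + b) = 1.627/2.578 = 0.6310, so ω = 2 arcsin(0.6310) ≈ 78.3°.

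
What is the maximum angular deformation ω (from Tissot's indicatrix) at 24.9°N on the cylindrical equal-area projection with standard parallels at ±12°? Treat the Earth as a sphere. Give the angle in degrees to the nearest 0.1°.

8.6°

For cylindrical equal-area with standard parallel φ₀, h = cos φ / cos φ₀ and k = cos φ₀ / cos φ, so h·k = 1.
At 24.9°: h = 0.9273, k = 1.078; principal scales a = 1.078, b = 0.9273.
sin(ω/2) = (a − b)/(a + b) = 0.1511/2.006 = 0.07533, so ω = 2 arcsin(0.07533) ≈ 8.6°.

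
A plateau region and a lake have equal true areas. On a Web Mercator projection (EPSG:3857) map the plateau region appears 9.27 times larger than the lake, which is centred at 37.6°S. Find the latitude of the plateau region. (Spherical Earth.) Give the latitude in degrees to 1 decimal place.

Mercator areal scale is sec²φ, so apparent-area ratio = sec²φ₁ / sec²φ₂ = cos²φ₂ / cos²φ₁.
cos²φ₂ / cos²φ₁ = 9.27  ⇒  cos φ₁ = cos 37.6° / √9.27 = 0.7923/3.045 = 0.2602.
φ₁ = arccos(0.2602) ≈ 74.9°.

74.9°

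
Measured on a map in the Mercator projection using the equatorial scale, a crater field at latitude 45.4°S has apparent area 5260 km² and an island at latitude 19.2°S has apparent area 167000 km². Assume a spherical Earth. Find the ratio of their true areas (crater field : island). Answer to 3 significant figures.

0.0174

Since Mercator area scale is 1/cos²φ, the true area equals the apparent area multiplied by cos²φ.
True area of crater field: 5260 × cos²(45.4°) = 5260 × 0.4930 = 2593 km².
True area of island: 167000 × cos²(19.2°) = 167000 × 0.8918 = 148900 km².
Ratio = 2593 / 148900 ≈ 0.0174.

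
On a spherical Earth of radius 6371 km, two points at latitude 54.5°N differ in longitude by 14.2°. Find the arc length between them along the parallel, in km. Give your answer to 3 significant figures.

Arc length along a parallel = R cos φ · Δλ (with Δλ in radians).
= 6371 × cos 54.5° × (14.2° × π/180) = 6371 × 0.5807 × 0.2478 ≈ 917 km.

917 km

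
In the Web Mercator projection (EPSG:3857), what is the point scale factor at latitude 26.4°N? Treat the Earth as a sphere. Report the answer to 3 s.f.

1.12

The Mercator projection is conformal; its linear scale factor is the same in every direction and equals sec φ = 1/cos φ.
k = 1/cos 26.4° = 1/0.8957 = 1.116.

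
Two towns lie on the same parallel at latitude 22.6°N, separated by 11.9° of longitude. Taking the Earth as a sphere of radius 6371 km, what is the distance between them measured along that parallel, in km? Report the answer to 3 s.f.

Arc length along a parallel = R cos φ · Δλ (with Δλ in radians).
= 6371 × cos 22.6° × (11.9° × π/180) = 6371 × 0.9232 × 0.2077 ≈ 1220 km.

1220 km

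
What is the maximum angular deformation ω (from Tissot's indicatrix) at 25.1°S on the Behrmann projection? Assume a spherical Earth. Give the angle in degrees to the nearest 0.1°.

5.1°

Behrmann is a cylindrical equal-area projection with standard parallels at ±30°. Cylindrical equal-area (φ₀ = 30°): h = cos φ / cos 30° along meridians, k = cos 30° / cos φ along parallels; h·k = 1.
At 25.1°: h = 1.046, k = 0.9563; principal scales a = 1.046, b = 0.9563.
sin(ω/2) = (a − b)/(a + b) = 0.08933/2.002 = 0.04462, so ω = 2 arcsin(0.04462) ≈ 5.1°.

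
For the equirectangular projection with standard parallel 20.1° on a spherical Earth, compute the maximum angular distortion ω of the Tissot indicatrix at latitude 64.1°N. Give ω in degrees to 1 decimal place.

With standard parallel φ₀ = 20.1°, the equirectangular projection gives x = Rλ cos φ₀, y = Rφ, so h = 1 and k = cos 20.1° / cos φ.
At 64.1°: h = 1.000, k = 2.150; principal scales a = 2.150, b = 1.000.
sin(ω/2) = (a − b)/(a + b) = 1.150/3.150 = 0.3651, so ω = 2 arcsin(0.3651) ≈ 42.8°.

42.8°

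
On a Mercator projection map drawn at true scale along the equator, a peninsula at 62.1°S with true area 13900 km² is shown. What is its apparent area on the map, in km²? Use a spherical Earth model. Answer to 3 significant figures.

The Mercator projection is conformal; its linear scale factor is the same in every direction and equals sec φ = 1/cos φ.
Areal scale = k² = sec²φ = 1/cos²(62.1°) = 1/0.4679² = 4.567.
Apparent area = 13900 × 4.567 ≈ 63500 km².

63500 km²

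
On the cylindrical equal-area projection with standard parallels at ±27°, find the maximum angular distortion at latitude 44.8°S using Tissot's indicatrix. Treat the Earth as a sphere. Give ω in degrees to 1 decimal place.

25.9°

For cylindrical equal-area with standard parallel φ₀, h = cos φ / cos φ₀ and k = cos φ₀ / cos φ, so h·k = 1.
At 44.8°: h = 0.7964, k = 1.256; principal scales a = 1.256, b = 0.7964.
sin(ω/2) = (a − b)/(a + b) = 0.4593/2.052 = 0.2238, so ω = 2 arcsin(0.2238) ≈ 25.9°.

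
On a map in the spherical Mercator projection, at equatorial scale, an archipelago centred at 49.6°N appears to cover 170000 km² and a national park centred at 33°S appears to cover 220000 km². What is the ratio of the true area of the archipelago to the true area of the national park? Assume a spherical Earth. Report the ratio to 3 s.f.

Mercator's areal exaggeration is sec²φ; hence true area = (apparent area) · cos²φ.
True area of archipelago: 170000 × cos²(49.6°) = 170000 × 0.4201 = 71410 km².
True area of national park: 220000 × cos²(33°) = 220000 × 0.7034 = 154700 km².
Ratio = 71410 / 154700 ≈ 0.461.

0.461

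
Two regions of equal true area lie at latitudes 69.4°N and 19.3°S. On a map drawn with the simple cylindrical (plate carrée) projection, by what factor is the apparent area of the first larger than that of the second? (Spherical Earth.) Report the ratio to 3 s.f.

For the equirectangular projection with φ₀ = 0 (plate carrée), h = 1 along meridians and k = sec φ along parallels.
Areal scale at 69.4°: h·k = 1.000 × 2.842 = 2.842.
Areal scale at 19.3°: h·k = 1.000 × 1.060 = 1.060.
Ratio = 2.842/1.060 ≈ 2.68.

2.68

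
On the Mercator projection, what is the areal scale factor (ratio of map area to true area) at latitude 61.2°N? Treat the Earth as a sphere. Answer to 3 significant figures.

For Mercator, h = k = sec φ (a conformal cylindrical projection has a single point scale, 1/cos φ).
Areal scale = k² = sec²φ = 1/cos²(61.2°) = 1/0.4818² = 4.309.

4.31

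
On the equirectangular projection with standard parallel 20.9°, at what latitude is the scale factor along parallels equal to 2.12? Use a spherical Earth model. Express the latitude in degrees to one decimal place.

In the equirectangular projection with standard parallel φ₀ = 20.9° (x = Rλ cos φ₀, y = Rφ), meridians are true-scale (h = 1) and the parallel scale is k = cos φ₀ / cos φ.
k = cos φ₀ / cos φ = 2.12  ⇒  cos φ = cos 20.9° / 2.12 = 0.4407.
φ = arccos(0.4407) ≈ 63.9°.

63.9°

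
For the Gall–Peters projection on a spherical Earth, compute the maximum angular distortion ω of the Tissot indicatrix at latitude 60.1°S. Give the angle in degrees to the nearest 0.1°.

Gall–Peters is a cylindrical equal-area projection with standard parallels at ±45°. A cylindrical equal-area projection with standard parallel φ₀ has meridian scale h = cos φ / cos φ₀ and parallel scale k = cos φ₀ / cos φ (so areas are preserved, h·k = 1).
At 60.1°: h = 0.7050, k = 1.419; principal scales a = 1.419, b = 0.7050.
sin(ω/2) = (a − b)/(a + b) = 0.7135/2.123 = 0.3360, so ω = 2 arcsin(0.3360) ≈ 39.3°.

39.3°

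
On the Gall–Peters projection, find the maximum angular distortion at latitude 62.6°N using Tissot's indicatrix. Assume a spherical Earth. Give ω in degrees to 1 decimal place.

Gall–Peters is a cylindrical equal-area projection with standard parallels at ±45°. For cylindrical equal-area with standard parallel φ₀, h = cos φ / cos φ₀ and k = cos φ₀ / cos φ, so h·k = 1.
At 62.6°: h = 0.6508, k = 1.537; principal scales a = 1.537, b = 0.6508.
sin(ω/2) = (a − b)/(a + b) = 0.8857/2.187 = 0.4049, so ω = 2 arcsin(0.4049) ≈ 47.8°.

47.8°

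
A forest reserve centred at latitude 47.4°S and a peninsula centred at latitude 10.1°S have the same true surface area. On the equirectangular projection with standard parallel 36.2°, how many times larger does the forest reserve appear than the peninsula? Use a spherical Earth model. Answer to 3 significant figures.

The equidistant cylindrical projection with φ₀ = 36.2° has h = 1 (meridians true) and k = cos φ₀ / cos φ along parallels.
Areal scale at 47.4°: h·k = 1.000 × 1.192 = 1.192.
Areal scale at 10.1°: h·k = 1.000 × 0.8197 = 0.8197.
Ratio = 1.192/0.8197 ≈ 1.45.

1.45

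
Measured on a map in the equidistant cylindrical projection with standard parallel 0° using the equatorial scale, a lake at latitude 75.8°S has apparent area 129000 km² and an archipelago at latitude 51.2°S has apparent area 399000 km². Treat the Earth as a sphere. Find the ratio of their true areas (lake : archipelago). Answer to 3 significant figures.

Plate carrée has h = 1 and k = sec φ, giving areal scale sec φ; true area = (apparent area) · cos φ.
True area of lake: 129000 × cos(75.8°) = 129000 × 0.2453 = 31640 km².
True area of archipelago: 399000 × cos(51.2°) = 399000 × 0.6266 = 250000 km².
Ratio = 31640 / 250000 ≈ 0.127.

0.127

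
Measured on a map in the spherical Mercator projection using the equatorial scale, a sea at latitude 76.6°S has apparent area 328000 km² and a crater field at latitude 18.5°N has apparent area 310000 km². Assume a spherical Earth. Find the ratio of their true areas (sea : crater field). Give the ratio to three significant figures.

0.0632

On Mercator the areal scale is sec²φ, so true area = apparent × cos²φ.
True area of sea: 328000 × cos²(76.6°) = 328000 × 0.05371 = 17620 km².
True area of crater field: 310000 × cos²(18.5°) = 310000 × 0.8993 = 278800 km².
Ratio = 17620 / 278800 ≈ 0.0632.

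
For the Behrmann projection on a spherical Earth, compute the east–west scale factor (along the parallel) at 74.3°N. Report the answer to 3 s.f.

3.20

The Behrmann projection is cylindrical equal-area with φ₀ = 30°. For cylindrical equal-area with standard parallel φ₀, h = cos φ / cos φ₀ and k = cos φ₀ / cos φ, so h·k = 1.
k = cos 30° / cos 74.3° = 0.8660/0.2706 = 3.200.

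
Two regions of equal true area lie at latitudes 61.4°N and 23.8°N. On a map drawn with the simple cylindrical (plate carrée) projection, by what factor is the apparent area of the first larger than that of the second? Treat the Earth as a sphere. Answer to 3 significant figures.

Plate carrée maps x = Rλ, y = Rφ. The meridian scale is h = 1 and the parallel scale is k = 1/cos φ = sec φ.
Areal scale at 61.4°: h·k = 1.000 × 2.089 = 2.089.
Areal scale at 23.8°: h·k = 1.000 × 1.093 = 1.093.
Ratio = 2.089/1.093 ≈ 1.91.

1.91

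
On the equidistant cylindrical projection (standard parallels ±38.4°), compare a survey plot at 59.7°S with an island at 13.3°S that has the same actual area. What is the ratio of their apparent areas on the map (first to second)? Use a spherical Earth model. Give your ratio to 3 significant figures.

1.93

In the equirectangular projection with standard parallel φ₀ = 38.4° (x = Rλ cos φ₀, y = Rφ), meridians are true-scale (h = 1) and the parallel scale is k = cos φ₀ / cos φ.
Areal scale at 59.7°: h·k = 1.000 × 1.553 = 1.553.
Areal scale at 13.3°: h·k = 1.000 × 0.8053 = 0.8053.
Ratio = 1.553/0.8053 ≈ 1.93.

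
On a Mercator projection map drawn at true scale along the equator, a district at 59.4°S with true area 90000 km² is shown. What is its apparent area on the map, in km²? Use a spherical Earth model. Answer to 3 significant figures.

347000 km²

For Mercator, h = k = sec φ (a conformal cylindrical projection has a single point scale, 1/cos φ).
Areal scale = k² = sec²φ = 1/cos²(59.4°) = 1/0.5090² = 3.859.
Apparent area = 90000 × 3.859 ≈ 347000 km².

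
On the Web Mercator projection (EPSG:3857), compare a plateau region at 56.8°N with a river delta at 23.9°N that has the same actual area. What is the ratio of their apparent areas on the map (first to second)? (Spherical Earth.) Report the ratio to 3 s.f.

2.79

Mercator is conformal with k = sec φ, so areal scale = k² = sec²φ.
At 56.8°: sec²(56.8°) = 1/0.5476² = 3.335.
At 23.9°: sec²(23.9°) = 1/0.9143² = 1.196.
Ratio = 3.335/1.196 = cos²(23.9°)/cos²(56.8°) ≈ 2.79.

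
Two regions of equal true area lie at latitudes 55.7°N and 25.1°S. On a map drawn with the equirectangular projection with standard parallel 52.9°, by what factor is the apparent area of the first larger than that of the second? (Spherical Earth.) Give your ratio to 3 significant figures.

The equidistant cylindrical projection with φ₀ = 52.9° has h = 1 (meridians true) and k = cos φ₀ / cos φ along parallels.
Areal scale at 55.7°: h·k = 1.000 × 1.070 = 1.070.
Areal scale at 25.1°: h·k = 1.000 × 0.6661 = 0.6661.
Ratio = 1.070/0.6661 ≈ 1.61.

1.61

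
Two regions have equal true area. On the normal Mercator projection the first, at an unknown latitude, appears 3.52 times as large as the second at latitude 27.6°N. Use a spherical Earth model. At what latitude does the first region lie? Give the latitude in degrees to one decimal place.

61.8°

For equal true areas on Mercator, apparent areas scale as sec²φ, so the ratio is cos²φ₂ / cos²φ₁.
cos²φ₂ / cos²φ₁ = 3.52  ⇒  cos φ₁ = cos 27.6° / √3.52 = 0.8862/1.876 = 0.4723.
φ₁ = arccos(0.4723) ≈ 61.8°.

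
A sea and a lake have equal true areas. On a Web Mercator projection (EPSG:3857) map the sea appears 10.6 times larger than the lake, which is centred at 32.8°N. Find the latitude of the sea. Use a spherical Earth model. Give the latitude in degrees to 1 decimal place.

75.0°

For equal true areas on Mercator, apparent areas scale as sec²φ, so the ratio is cos²φ₂ / cos²φ₁.
cos²φ₂ / cos²φ₁ = 10.6  ⇒  cos φ₁ = cos 32.8° / √10.6 = 0.8406/3.256 = 0.2582.
φ₁ = arccos(0.2582) ≈ 75.0°.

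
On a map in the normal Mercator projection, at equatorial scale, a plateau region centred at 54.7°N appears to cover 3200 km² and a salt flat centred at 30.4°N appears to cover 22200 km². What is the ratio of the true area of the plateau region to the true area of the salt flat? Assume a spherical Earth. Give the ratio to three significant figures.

Mercator's areal exaggeration is sec²φ; hence true area = (apparent area) · cos²φ.
True area of plateau region: 3200 × cos²(54.7°) = 3200 × 0.3339 = 1069 km².
True area of salt flat: 22200 × cos²(30.4°) = 22200 × 0.7439 = 16520 km².
Ratio = 1069 / 16520 ≈ 0.0647.

0.0647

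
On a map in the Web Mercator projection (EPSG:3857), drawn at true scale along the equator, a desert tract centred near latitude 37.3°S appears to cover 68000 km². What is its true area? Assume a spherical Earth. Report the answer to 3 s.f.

43000 km²

Mercator is conformal, so the point scale is isotropic: h = k = sec φ = 1/cos φ.
Areal scale = k² = sec²φ = 1/cos²(37.3°) = 1/0.7955² = 1.580.
True area = apparent / (areal scale) = 68000 / 1.580 ≈ 43000 km².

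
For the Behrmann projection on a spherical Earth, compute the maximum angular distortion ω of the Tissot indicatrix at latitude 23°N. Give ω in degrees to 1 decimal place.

7.0°

The Behrmann projection is cylindrical equal-area with φ₀ = 30°. Cylindrical equal-area (φ₀ = 30°): h = cos φ / cos 30° along meridians, k = cos 30° / cos φ along parallels; h·k = 1.
At 23°: h = 1.063, k = 0.9408; principal scales a = 1.063, b = 0.9408.
sin(ω/2) = (a − b)/(a + b) = 0.1221/2.004 = 0.06093, so ω = 2 arcsin(0.06093) ≈ 7.0°.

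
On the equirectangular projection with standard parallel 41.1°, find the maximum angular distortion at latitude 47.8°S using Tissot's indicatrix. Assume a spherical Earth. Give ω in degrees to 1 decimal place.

The equidistant cylindrical projection with φ₀ = 41.1° has h = 1 (meridians true) and k = cos φ₀ / cos φ along parallels.
At 47.8°: h = 1.000, k = 1.122; principal scales a = 1.122, b = 1.000.
sin(ω/2) = (a − b)/(a + b) = 0.1218/2.122 = 0.05742, so ω = 2 arcsin(0.05742) ≈ 6.6°.

6.6°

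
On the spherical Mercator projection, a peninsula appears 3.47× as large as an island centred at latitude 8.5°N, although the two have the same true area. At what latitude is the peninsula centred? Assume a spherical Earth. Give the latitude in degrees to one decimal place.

57.9°

On Mercator, (apparent₁)/(apparent₂) = sec²φ₁ / sec²φ₂ when true areas are equal.
cos²φ₂ / cos²φ₁ = 3.47  ⇒  cos φ₁ = cos 8.5° / √3.47 = 0.9890/1.863 = 0.5309.
φ₁ = arccos(0.5309) ≈ 57.9°.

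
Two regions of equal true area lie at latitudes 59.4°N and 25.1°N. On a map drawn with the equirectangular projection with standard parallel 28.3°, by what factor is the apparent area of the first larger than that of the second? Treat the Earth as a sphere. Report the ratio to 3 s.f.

1.78

In the equirectangular projection with standard parallel φ₀ = 28.3° (x = Rλ cos φ₀, y = Rφ), meridians are true-scale (h = 1) and the parallel scale is k = cos φ₀ / cos φ.
Areal scale at 59.4°: h·k = 1.000 × 1.730 = 1.730.
Areal scale at 25.1°: h·k = 1.000 × 0.9723 = 0.9723.
Ratio = 1.730/0.9723 ≈ 1.78.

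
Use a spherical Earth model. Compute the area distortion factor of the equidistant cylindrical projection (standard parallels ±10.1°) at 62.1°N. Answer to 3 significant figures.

2.10

In the equirectangular projection with standard parallel φ₀ = 10.1° (x = Rλ cos φ₀, y = Rφ), meridians are true-scale (h = 1) and the parallel scale is k = cos φ₀ / cos φ.
Areal scale = h·k = 1 × cos φ₀ / cos φ; at 62.1°, h = 1.000, k = 2.104, so h·k = 2.104.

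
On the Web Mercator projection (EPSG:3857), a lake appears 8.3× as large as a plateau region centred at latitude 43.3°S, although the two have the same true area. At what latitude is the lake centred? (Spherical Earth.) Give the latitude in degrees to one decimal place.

Mercator areal scale is sec²φ, so apparent-area ratio = sec²φ₁ / sec²φ₂ = cos²φ₂ / cos²φ₁.
cos²φ₂ / cos²φ₁ = 8.3  ⇒  cos φ₁ = cos 43.3° / √8.3 = 0.7278/2.881 = 0.2526.
φ₁ = arccos(0.2526) ≈ 75.4°.

75.4°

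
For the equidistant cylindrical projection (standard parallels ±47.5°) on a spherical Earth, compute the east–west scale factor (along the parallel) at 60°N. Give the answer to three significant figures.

With standard parallel φ₀ = 47.5°, the equirectangular projection gives x = Rλ cos φ₀, y = Rφ, so h = 1 and k = cos 47.5° / cos φ.
k = cos 47.5° / cos 60° = 0.6756/0.5000 = 1.351.

1.35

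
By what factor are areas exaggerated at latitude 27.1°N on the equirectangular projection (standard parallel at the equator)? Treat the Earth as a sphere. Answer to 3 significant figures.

In the plate carrée (x = Rλ, y = Rφ), meridians are true-scale (h = 1) and parallels are stretched by k = sec φ.
Areal scale = h·k = 1 × sec φ; at 27.1°, h = 1.000, k = 1.123, so h·k = 1.123.

1.12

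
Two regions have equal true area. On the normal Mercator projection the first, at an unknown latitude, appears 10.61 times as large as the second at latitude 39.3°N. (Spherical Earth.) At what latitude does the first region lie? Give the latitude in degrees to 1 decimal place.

For equal true areas on Mercator, apparent areas scale as sec²φ, so the ratio is cos²φ₂ / cos²φ₁.
cos²φ₂ / cos²φ₁ = 10.61  ⇒  cos φ₁ = cos 39.3° / √10.61 = 0.7738/3.257 = 0.2376.
φ₁ = arccos(0.2376) ≈ 76.3°.

76.3°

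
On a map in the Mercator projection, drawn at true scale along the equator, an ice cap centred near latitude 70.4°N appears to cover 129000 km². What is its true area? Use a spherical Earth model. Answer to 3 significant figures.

14500 km²

For Mercator, h = k = sec φ (a conformal cylindrical projection has a single point scale, 1/cos φ).
Areal scale = k² = sec²φ = 1/cos²(70.4°) = 1/0.3355² = 8.887.
True area = apparent / (areal scale) = 129000 / 8.887 ≈ 14500 km².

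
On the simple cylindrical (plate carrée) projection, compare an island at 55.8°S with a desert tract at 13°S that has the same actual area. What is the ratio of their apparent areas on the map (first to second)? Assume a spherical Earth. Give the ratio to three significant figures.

In the plate carrée (x = Rλ, y = Rφ), meridians are true-scale (h = 1) and parallels are stretched by k = sec φ.
Areal scale at 55.8°: h·k = 1.000 × 1.779 = 1.779.
Areal scale at 13°: h·k = 1.000 × 1.026 = 1.026.
Ratio = 1.779/1.026 ≈ 1.73.

1.73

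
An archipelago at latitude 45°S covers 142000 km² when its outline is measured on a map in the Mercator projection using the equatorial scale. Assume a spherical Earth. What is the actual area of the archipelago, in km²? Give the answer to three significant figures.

For Mercator, h = k = sec φ (a conformal cylindrical projection has a single point scale, 1/cos φ).
Areal scale = k² = sec²φ = 1/cos²(45°) = 1/0.7071² = 2.000.
True area = apparent / (areal scale) = 142000 / 2.000 ≈ 71000 km².

71000 km²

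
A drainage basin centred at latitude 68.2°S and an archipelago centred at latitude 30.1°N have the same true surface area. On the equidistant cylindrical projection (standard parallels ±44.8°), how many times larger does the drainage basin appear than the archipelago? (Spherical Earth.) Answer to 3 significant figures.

The equidistant cylindrical projection with φ₀ = 44.8° has h = 1 (meridians true) and k = cos φ₀ / cos φ along parallels.
Areal scale at 68.2°: h·k = 1.000 × 1.911 = 1.911.
Areal scale at 30.1°: h·k = 1.000 × 0.8202 = 0.8202.
Ratio = 1.911/0.8202 ≈ 2.33.

2.33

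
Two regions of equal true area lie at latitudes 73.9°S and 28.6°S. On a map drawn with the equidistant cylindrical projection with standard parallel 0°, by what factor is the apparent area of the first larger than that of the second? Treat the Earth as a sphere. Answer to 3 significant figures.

3.17

For the equirectangular projection with φ₀ = 0 (plate carrée), h = 1 along meridians and k = sec φ along parallels.
Areal scale at 73.9°: h·k = 1.000 × 3.606 = 3.606.
Areal scale at 28.6°: h·k = 1.000 × 1.139 = 1.139.
Ratio = 3.606/1.139 ≈ 3.17.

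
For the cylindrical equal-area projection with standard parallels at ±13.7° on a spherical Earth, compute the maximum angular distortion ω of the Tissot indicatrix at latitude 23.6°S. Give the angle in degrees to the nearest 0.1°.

For cylindrical equal-area with standard parallel φ₀, h = cos φ / cos φ₀ and k = cos φ₀ / cos φ, so h·k = 1.
At 23.6°: h = 0.9432, k = 1.060; principal scales a = 1.060, b = 0.9432.
sin(ω/2) = (a − b)/(a + b) = 0.1170/2.003 = 0.05841, so ω = 2 arcsin(0.05841) ≈ 6.7°.

6.7°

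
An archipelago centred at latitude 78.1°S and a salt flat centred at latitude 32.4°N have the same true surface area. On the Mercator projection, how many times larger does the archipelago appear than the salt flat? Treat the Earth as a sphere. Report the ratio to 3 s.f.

16.8

Mercator areal scale is sec²φ.
At 78.1°: sec²(78.1°) = 1/0.2062² = 23.52.
At 32.4°: sec²(32.4°) = 1/0.8443² = 1.403.
Ratio = 23.52/1.403 = cos²(32.4°)/cos²(78.1°) ≈ 16.8.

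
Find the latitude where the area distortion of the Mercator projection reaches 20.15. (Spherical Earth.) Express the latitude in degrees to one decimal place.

Mercator areal scale is sec²φ.
sec²φ = 20.15  ⇒  cos²φ = 0.04963  ⇒  cos φ = 0.2228.
φ = arccos(0.2228) ≈ 77.1°.

77.1°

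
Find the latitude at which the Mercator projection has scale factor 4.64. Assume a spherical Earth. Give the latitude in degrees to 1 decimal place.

77.6°

Mercator scale is k = sec φ = 1/cos φ.
1/cos φ = 4.64  ⇒  cos φ = 0.2155  ⇒  φ = arccos(0.2155) ≈ 77.6°.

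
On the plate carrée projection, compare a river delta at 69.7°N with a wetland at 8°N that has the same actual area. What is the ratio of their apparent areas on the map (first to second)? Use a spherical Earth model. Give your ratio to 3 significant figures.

2.85

Plate carrée maps x = Rλ, y = Rφ. The meridian scale is h = 1 and the parallel scale is k = 1/cos φ = sec φ.
Areal scale at 69.7°: h·k = 1.000 × 2.882 = 2.882.
Areal scale at 8°: h·k = 1.000 × 1.010 = 1.010.
Ratio = 2.882/1.010 ≈ 2.85.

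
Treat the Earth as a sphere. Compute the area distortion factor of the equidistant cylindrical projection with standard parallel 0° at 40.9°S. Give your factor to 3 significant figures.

In the plate carrée (x = Rλ, y = Rφ), meridians are true-scale (h = 1) and parallels are stretched by k = sec φ.
Areal scale = h·k = 1 × sec φ; at 40.9°, h = 1.000, k = 1.323, so h·k = 1.323.

1.32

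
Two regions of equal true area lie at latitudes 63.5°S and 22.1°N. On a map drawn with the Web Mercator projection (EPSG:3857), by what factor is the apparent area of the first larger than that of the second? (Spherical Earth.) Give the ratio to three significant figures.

4.31

Mercator is conformal with k = sec φ, so areal scale = k² = sec²φ.
At 63.5°: sec²(63.5°) = 1/0.4462² = 5.023.
At 22.1°: sec²(22.1°) = 1/0.9265² = 1.165.
Ratio = 5.023/1.165 = cos²(22.1°)/cos²(63.5°) ≈ 4.31.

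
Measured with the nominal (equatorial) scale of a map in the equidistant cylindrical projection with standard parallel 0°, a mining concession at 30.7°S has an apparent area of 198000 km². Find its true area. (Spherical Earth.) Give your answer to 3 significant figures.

For the equirectangular projection with φ₀ = 0 (plate carrée), h = 1 along meridians and k = sec φ along parallels.
Areal scale = h·k = 1 × sec φ; at 30.7°, h = 1.000, k = 1.163, so h·k = 1.163.
True area = apparent / (areal scale) = 198000 / 1.163 ≈ 170000 km².

170000 km²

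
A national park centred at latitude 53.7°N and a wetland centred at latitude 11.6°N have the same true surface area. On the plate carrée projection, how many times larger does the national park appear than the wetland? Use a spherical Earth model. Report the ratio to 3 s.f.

In the plate carrée (x = Rλ, y = Rφ), meridians are true-scale (h = 1) and parallels are stretched by k = sec φ.
Areal scale at 53.7°: h·k = 1.000 × 1.689 = 1.689.
Areal scale at 11.6°: h·k = 1.000 × 1.021 = 1.021.
Ratio = 1.689/1.021 ≈ 1.65.

1.65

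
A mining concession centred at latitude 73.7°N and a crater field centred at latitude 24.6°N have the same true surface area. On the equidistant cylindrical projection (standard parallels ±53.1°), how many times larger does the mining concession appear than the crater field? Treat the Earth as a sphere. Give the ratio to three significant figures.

The equidistant cylindrical projection with φ₀ = 53.1° has h = 1 (meridians true) and k = cos φ₀ / cos φ along parallels.
Areal scale at 73.7°: h·k = 1.000 × 2.139 = 2.139.
Areal scale at 24.6°: h·k = 1.000 × 0.6604 = 0.6604.
Ratio = 2.139/0.6604 ≈ 3.24.

3.24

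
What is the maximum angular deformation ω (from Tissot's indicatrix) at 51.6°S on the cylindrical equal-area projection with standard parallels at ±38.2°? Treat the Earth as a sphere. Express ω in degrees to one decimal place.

A cylindrical equal-area projection with standard parallel φ₀ has meridian scale h = cos φ / cos φ₀ and parallel scale k = cos φ₀ / cos φ (so areas are preserved, h·k = 1).
At 51.6°: h = 0.7904, k = 1.265; principal scales a = 1.265, b = 0.7904.
sin(ω/2) = (a − b)/(a + b) = 0.4748/2.056 = 0.2310, so ω = 2 arcsin(0.2310) ≈ 26.7°.

26.7°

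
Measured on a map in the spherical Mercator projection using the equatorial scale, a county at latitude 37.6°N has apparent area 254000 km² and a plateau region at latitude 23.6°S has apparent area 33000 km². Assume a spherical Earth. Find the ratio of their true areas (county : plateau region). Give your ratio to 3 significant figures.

5.75

Since Mercator area scale is 1/cos²φ, the true area equals the apparent area multiplied by cos²φ.
True area of county: 254000 × cos²(37.6°) = 254000 × 0.6277 = 159400 km².
True area of plateau region: 33000 × cos²(23.6°) = 33000 × 0.8397 = 27710 km².
Ratio = 159400 / 27710 ≈ 5.75.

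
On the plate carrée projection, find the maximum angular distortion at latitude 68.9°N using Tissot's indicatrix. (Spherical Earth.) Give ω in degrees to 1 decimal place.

56.1°

In the plate carrée (x = Rλ, y = Rφ), meridians are true-scale (h = 1) and parallels are stretched by k = sec φ.
At 68.9°: h = 1.000, k = 2.778; principal scales a = 2.778, b = 1.000.
sin(ω/2) = (a − b)/(a + b) = 1.778/3.778 = 0.4706, so ω = 2 arcsin(0.4706) ≈ 56.1°.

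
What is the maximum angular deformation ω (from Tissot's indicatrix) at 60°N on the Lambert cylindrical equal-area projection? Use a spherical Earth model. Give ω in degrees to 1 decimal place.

The Lambert cylindrical equal-area projection is the cylindrical equal-area projection with its standard parallel at the equator (φ₀ = 0). For cylindrical equal-area with standard parallel φ₀, h = cos φ / cos φ₀ and k = cos φ₀ / cos φ, so h·k = 1.
At 60°: h = 0.5000, k = 2.000; principal scales a = 2.000, b = 0.5000.
sin(ω/2) = (a − b)/(a + b) = 1.500/2.500 = 0.6000, so ω = 2 arcsin(0.6000) ≈ 73.7°.

73.7°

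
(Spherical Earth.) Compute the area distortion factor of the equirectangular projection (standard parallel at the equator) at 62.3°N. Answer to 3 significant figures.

2.15

Plate carrée maps x = Rλ, y = Rφ. The meridian scale is h = 1 and the parallel scale is k = 1/cos φ = sec φ.
Areal scale = h·k = 1 × sec φ; at 62.3°, h = 1.000, k = 2.151, so h·k = 2.151.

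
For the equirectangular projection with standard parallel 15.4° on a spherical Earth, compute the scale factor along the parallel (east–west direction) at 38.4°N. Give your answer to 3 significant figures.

The equidistant cylindrical projection with φ₀ = 15.4° has h = 1 (meridians true) and k = cos φ₀ / cos φ along parallels.
k = cos 15.4° / cos 38.4° = 0.9641/0.7837 = 1.230.

1.23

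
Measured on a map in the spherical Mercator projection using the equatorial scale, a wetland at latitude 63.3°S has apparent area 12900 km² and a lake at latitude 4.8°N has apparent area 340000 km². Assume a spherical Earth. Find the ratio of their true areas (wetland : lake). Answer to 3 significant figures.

0.00771

Mercator's areal exaggeration is sec²φ; hence true area = (apparent area) · cos²φ.
True area of wetland: 12900 × cos²(63.3°) = 12900 × 0.2019 = 2604 km².
True area of lake: 340000 × cos²(4.8°) = 340000 × 0.9930 = 337600 km².
Ratio = 2604 / 337600 ≈ 0.00771.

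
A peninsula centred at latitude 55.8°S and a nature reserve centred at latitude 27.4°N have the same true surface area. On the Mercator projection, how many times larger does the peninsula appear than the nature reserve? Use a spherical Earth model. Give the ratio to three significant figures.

On Mercator, area is exaggerated by sec²φ = 1/cos²φ.
At 55.8°: sec²(55.8°) = 1/0.5621² = 3.165.
At 27.4°: sec²(27.4°) = 1/0.8878² = 1.269.
Ratio = 3.165/1.269 = cos²(27.4°)/cos²(55.8°) ≈ 2.49.

2.49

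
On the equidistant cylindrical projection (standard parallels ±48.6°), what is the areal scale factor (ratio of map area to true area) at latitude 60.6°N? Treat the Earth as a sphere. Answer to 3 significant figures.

1.35

With standard parallel φ₀ = 48.6°, the equirectangular projection gives x = Rλ cos φ₀, y = Rφ, so h = 1 and k = cos 48.6° / cos φ.
Areal scale = h·k = 1 × cos φ₀ / cos φ; at 60.6°, h = 1.000, k = 1.347, so h·k = 1.347.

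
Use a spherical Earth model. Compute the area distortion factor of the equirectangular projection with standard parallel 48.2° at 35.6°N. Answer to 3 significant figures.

The equidistant cylindrical projection with φ₀ = 48.2° has h = 1 (meridians true) and k = cos φ₀ / cos φ along parallels.
Areal scale = h·k = 1 × cos φ₀ / cos φ; at 35.6°, h = 1.000, k = 0.8197, so h·k = 0.8197.

0.820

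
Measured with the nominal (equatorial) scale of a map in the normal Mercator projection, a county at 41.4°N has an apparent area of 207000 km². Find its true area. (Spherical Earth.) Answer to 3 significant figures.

Mercator is conformal, so the point scale is isotropic: h = k = sec φ = 1/cos φ.
Areal scale = k² = sec²φ = 1/cos²(41.4°) = 1/0.7501² = 1.777.
True area = apparent / (areal scale) = 207000 / 1.777 ≈ 116000 km².

116000 km²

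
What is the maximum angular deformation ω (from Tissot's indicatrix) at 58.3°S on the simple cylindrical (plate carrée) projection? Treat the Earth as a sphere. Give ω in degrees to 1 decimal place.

Plate carrée maps x = Rλ, y = Rφ. The meridian scale is h = 1 and the parallel scale is k = 1/cos φ = sec φ.
At 58.3°: h = 1.000, k = 1.903; principal scales a = 1.903, b = 1.000.
sin(ω/2) = (a − b)/(a + b) = 0.9031/2.903 = 0.3111, so ω = 2 arcsin(0.3111) ≈ 36.2°.

36.2°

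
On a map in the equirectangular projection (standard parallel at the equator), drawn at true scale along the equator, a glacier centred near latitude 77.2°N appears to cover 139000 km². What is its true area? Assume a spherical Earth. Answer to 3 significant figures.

30800 km²

In the plate carrée (x = Rλ, y = Rφ), meridians are true-scale (h = 1) and parallels are stretched by k = sec φ.
Areal scale = h·k = 1 × sec φ; at 77.2°, h = 1.000, k = 4.514, so h·k = 4.514.
True area = apparent / (areal scale) = 139000 / 4.514 ≈ 30800 km².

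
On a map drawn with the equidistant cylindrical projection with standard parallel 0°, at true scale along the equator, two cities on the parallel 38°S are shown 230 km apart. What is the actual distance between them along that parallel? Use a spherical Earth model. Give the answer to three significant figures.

In the plate carrée (x = Rλ, y = Rφ), meridians are true-scale (h = 1) and parallels are stretched by k = sec φ.
Along the parallel at 38°, map distances are exaggerated by k = sec 38° = 1.269.
True distance = 230 / 1.269 = 230 × cos 38° ≈ 181 km.

181 km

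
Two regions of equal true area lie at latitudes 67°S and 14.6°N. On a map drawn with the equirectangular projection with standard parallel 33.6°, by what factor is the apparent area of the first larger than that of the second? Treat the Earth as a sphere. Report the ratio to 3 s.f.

2.48

With standard parallel φ₀ = 33.6°, the equirectangular projection gives x = Rλ cos φ₀, y = Rφ, so h = 1 and k = cos 33.6° / cos φ.
Areal scale at 67°: h·k = 1.000 × 2.132 = 2.132.
Areal scale at 14.6°: h·k = 1.000 × 0.8607 = 0.8607.
Ratio = 2.132/0.8607 ≈ 2.48.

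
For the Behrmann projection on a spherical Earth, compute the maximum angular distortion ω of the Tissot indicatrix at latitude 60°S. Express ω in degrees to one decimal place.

60.0°

Behrmann is a cylindrical equal-area projection with standard parallels at ±30°. A cylindrical equal-area projection with standard parallel φ₀ has meridian scale h = cos φ / cos φ₀ and parallel scale k = cos φ₀ / cos φ (so areas are preserved, h·k = 1).
At 60°: h = 0.5774, k = 1.732; principal scales a = 1.732, b = 0.5774.
sin(ω/2) = (a − b)/(a + b) = 1.155/2.309 = 0.5000, so ω = 2 arcsin(0.5000) ≈ 60.0°.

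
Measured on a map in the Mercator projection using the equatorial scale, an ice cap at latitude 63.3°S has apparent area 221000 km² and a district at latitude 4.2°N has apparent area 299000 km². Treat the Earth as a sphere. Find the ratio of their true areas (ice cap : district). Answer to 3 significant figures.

0.150

Mercator's areal exaggeration is sec²φ; hence true area = (apparent area) · cos²φ.
True area of ice cap: 221000 × cos²(63.3°) = 221000 × 0.2019 = 44620 km².
True area of district: 299000 × cos²(4.2°) = 299000 × 0.9946 = 297400 km².
Ratio = 44620 / 297400 ≈ 0.150.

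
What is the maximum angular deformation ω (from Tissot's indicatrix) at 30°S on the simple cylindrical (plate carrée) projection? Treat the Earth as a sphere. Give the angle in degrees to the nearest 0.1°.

In the plate carrée (x = Rλ, y = Rφ), meridians are true-scale (h = 1) and parallels are stretched by k = sec φ.
At 30°: h = 1.000, k = 1.155; principal scales a = 1.155, b = 1.000.
sin(ω/2) = (a − b)/(a + b) = 0.1547/2.155 = 0.07180, so ω = 2 arcsin(0.07180) ≈ 8.2°.

8.2°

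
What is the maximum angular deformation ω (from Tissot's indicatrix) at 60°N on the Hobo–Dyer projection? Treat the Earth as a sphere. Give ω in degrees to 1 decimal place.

The Hobo–Dyer projection is cylindrical equal-area with φ₀ = 37.5°. A cylindrical equal-area projection with standard parallel φ₀ has meridian scale h = cos φ / cos φ₀ and parallel scale k = cos φ₀ / cos φ (so areas are preserved, h·k = 1).
At 60°: h = 0.6302, k = 1.587; principal scales a = 1.587, b = 0.6302.
sin(ω/2) = (a − b)/(a + b) = 0.9565/2.217 = 0.4314, so ω = 2 arcsin(0.4314) ≈ 51.1°.

51.1°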